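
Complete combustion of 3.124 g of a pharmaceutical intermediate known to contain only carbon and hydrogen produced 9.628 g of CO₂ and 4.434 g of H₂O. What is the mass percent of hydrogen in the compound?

15.88%

mol C = 9.628 g CO₂ ÷ 44.009 g/mol = 0.21877 mol
mol H = 2 × 4.434 g H₂O ÷ 18.015 g/mol = 0.49226 mol
mass % H = 0.49619 g ÷ 3.124 g × 100%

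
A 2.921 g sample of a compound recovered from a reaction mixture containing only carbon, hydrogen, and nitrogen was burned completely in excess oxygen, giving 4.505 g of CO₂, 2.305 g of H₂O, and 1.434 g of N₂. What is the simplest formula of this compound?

C2H5N2

mol C = 4.505 g CO₂ ÷ 44.009 g/mol = 0.10237 mol
mol H = 2 × 2.305 g H₂O ÷ 18.015 g/mol = 0.25590 mol
mol N = 2 × 1.434 g N₂ ÷ 28.014 g/mol = 0.10238 mol
Divide by the smallest (0.10237 mol): C 1.000, H 2.500, N 1.000
Multiplying each by 2 gives whole numbers: C 2.00, H 5.00, N 2.00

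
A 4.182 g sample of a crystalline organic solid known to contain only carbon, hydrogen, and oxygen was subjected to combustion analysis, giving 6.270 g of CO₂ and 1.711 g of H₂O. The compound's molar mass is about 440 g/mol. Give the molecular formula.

C15H20O15

mol C = 6.270 g CO₂ ÷ 44.009 g/mol = 0.14247 mol
mol H = 2 × 1.711 g H₂O ÷ 18.015 g/mol = 0.18995 mol
mass O = 4.182 − (1.7112 + 0.19147) = 2.2793 g → mol O = 2.2793 ÷ 15.999 = 0.14247 mol
Divide by the smallest (0.14247 mol): C 1.000, H 1.333, O 1.000
Multiplying each by 3 gives whole numbers: C 3.00, H 4.00, O 3.00
Empirical formula: C3H4O3
Empirical-formula mass = 88.06 g/mol; 440 ÷ 88.06 ≈ 5, so the molecular formula is C15H20O15.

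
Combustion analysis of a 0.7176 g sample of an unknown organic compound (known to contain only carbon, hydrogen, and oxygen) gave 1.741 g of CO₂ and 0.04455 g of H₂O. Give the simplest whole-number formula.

mol C = 1.741 g CO₂ ÷ 44.009 g/mol = 0.039560 mol
mol H = 2 × 0.04455 g H₂O ÷ 18.015 g/mol = 0.0049459 mol
mass O = 0.7176 − (0.47516 + 0.0049854) = 0.23746 g → mol O = 0.23746 ÷ 15.999 = 0.014842 mol
Divide by the smallest (0.0049459 mol): C 7.999, H 1.000, O 3.001

C8HO3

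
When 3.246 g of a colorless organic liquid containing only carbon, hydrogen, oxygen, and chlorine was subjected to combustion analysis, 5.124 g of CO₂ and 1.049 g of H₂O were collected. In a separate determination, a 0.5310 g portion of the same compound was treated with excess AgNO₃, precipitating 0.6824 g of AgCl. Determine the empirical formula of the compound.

mol C = 5.124 g CO₂ ÷ 44.009 g/mol = 0.11643 mol
mol H = 2 × 1.049 g H₂O ÷ 18.015 g/mol = 0.11646 mol
From the AgCl data: mol Cl per gram of compound = (0.6824 ÷ 143.318) ÷ 0.5310 = 0.0089669 mol/g, so in the 3.246 g combustion sample mol Cl = 0.029107 mol
mass O = 3.246 − (1.3984 + 0.11739 + 1.0318) = 0.69833 g → mol O = 0.69833 ÷ 15.999 = 0.043648 mol
Divide by the smallest (0.029107 mol): C 4.000, H 4.001, Cl 1.000, O 1.500
Multiplying each by 2 gives whole numbers: C 8.00, H 8.00, Cl 2.00, O 3.00

C8H8Cl2O3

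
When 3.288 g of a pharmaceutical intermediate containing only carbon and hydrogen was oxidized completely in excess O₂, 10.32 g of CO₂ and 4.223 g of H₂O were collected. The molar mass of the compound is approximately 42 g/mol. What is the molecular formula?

C3H6

mol C = 10.32 g CO₂ ÷ 44.009 g/mol = 0.23450 mol
mol H = 2 × 4.223 g H₂O ÷ 18.015 g/mol = 0.46883 mol
Divide by the smallest (0.23450 mol): C 1.000, H 1.999
Empirical formula: CH2
Empirical-formula mass = 14.03 g/mol; 42 ÷ 14.03 ≈ 3, so the molecular formula is C3H6.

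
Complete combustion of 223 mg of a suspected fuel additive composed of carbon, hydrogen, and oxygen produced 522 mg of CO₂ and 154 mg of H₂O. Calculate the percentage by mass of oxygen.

28.4%

mol C = 0.522 g CO₂ ÷ 44.009 g/mol = 0.01186 mol
mol H = 2 × 0.154 g H₂O ÷ 18.015 g/mol = 0.01710 mol
mass O = 0.223 − (0.1425 + 0.01723) = 0.06330 g → mol O = 0.06330 ÷ 15.999 = 0.003957 mol
mass % O = 0.06330 g ÷ 0.223 g × 100%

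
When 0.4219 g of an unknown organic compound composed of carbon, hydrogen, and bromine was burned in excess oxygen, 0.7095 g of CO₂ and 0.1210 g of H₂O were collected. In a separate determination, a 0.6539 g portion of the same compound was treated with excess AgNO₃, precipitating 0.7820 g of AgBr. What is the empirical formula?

C6H5Br

mol C = 0.7095 g CO₂ ÷ 44.009 g/mol = 0.016122 mol
mol H = 2 × 0.1210 g H₂O ÷ 18.015 g/mol = 0.013433 mol
From the AgBr data: mol Br per gram of compound = (0.7820 ÷ 187.772) ÷ 0.6539 = 0.0063689 mol/g, so in the 0.4219 g combustion sample mol Br = 0.0026870 mol
Divide by the smallest (0.0026870 mol): C 6.000, H 4.999, Br 1.000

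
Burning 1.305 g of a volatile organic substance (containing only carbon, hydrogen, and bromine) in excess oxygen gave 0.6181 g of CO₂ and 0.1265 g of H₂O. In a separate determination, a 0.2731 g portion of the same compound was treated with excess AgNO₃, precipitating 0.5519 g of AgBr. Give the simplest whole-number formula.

mol C = 0.6181 g CO₂ ÷ 44.009 g/mol = 0.014045 mol
mol H = 2 × 0.1265 g H₂O ÷ 18.015 g/mol = 0.014044 mol
From the AgBr data: mol Br per gram of compound = (0.5519 ÷ 187.772) ÷ 0.2731 = 0.010762 mol/g, so in the 1.305 g combustion sample mol Br = 0.014045 mol
Divide by the smallest (0.014044 mol): C 1.000, H 1.000, Br 1.000

CHBr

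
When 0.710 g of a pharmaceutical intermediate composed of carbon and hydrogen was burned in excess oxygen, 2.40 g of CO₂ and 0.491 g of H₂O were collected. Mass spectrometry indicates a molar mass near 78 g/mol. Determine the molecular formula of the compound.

mol C = 2.40 g CO₂ ÷ 44.009 g/mol = 0.05453 mol
mol H = 2 × 0.491 g H₂O ÷ 18.015 g/mol = 0.05451 mol
Divide by the smallest (0.05451 mol): C 1.000, H 1.000
Empirical formula: CH
Empirical-formula mass = 13.02 g/mol; 78 ÷ 13.02 ≈ 6, so the molecular formula is C6H6.

C6H6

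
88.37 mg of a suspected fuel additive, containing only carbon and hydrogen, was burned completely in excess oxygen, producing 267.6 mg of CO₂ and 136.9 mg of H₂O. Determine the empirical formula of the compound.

mol C = 0.2676 g CO₂ ÷ 44.009 g/mol = 0.0060806 mol
mol H = 2 × 0.1369 g H₂O ÷ 18.015 g/mol = 0.015198 mol
Divide by the smallest (0.0060806 mol): C 1.000, H 2.500
Multiplying each by 2 gives whole numbers: C 2.00, H 5.00

C2H5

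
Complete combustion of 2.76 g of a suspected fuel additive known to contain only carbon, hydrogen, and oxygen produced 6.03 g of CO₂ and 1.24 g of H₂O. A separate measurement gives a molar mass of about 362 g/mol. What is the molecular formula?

C18H18O8

mol C = 6.03 g CO₂ ÷ 44.009 g/mol = 0.1370 mol
mol H = 2 × 1.24 g H₂O ÷ 18.015 g/mol = 0.1377 mol
mass O = 2.76 − (1.646 + 0.1388) = 0.9755 g → mol O = 0.9755 ÷ 15.999 = 0.06097 mol
Divide by the smallest (0.06097 mol): C 2.247, H 2.258, O 1.000
Multiplying each by 4 gives whole numbers: C 8.99, H 9.03, O 4.00
Empirical formula: C9H9O4
Empirical-formula mass = 181.17 g/mol; 362 ÷ 181.17 ≈ 2, so the molecular formula is C18H18O8.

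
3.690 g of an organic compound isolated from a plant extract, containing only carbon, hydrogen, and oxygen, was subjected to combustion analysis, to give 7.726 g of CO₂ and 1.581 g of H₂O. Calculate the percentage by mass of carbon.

57.14%

mol C = 7.726 g CO₂ ÷ 44.009 g/mol = 0.17556 mol
mol H = 2 × 1.581 g H₂O ÷ 18.015 g/mol = 0.17552 mol
mass O = 3.690 − (2.1086 + 0.17692) = 1.4045 g → mol O = 1.4045 ÷ 15.999 = 0.087786 mol
mass % C = 2.1086 g ÷ 3.690 g × 100%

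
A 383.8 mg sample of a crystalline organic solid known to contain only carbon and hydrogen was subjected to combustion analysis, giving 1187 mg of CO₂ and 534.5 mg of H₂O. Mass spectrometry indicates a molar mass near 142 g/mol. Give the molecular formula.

C10H22

mol C = 1.187 g CO₂ ÷ 44.009 g/mol = 0.026972 mol
mol H = 2 × 0.5345 g H₂O ÷ 18.015 g/mol = 0.059339 mol
Divide by the smallest (0.026972 mol): C 1.000, H 2.200
Multiplying each by 5 gives whole numbers: C 5.00, H 11.00
Empirical formula: C5H11
Empirical-formula mass = 71.14 g/mol; 142 ÷ 71.14 ≈ 2, so the molecular formula is C10H22.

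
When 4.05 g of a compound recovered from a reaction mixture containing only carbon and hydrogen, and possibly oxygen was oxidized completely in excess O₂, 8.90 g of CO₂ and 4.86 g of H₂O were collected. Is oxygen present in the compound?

mol C = 8.90 g CO₂ ÷ 44.009 g/mol = 0.2022 mol
mol H = 2 × 4.86 g H₂O ÷ 18.015 g/mol = 0.5396 mol
C and H account for only 2.973 g of the 4.05 g sample; the remaining 1.077 g must be oxygen.

yes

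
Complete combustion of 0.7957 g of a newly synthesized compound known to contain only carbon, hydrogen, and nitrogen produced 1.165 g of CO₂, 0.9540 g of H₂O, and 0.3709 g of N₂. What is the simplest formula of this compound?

mol C = 1.165 g CO₂ ÷ 44.009 g/mol = 0.026472 mol
mol H = 2 × 0.9540 g H₂O ÷ 18.015 g/mol = 0.10591 mol
mol N = 2 × 0.3709 g N₂ ÷ 28.014 g/mol = 0.026480 mol
Divide by the smallest (0.026472 mol): C 1.000, H 4.001, N 1.000

CH4N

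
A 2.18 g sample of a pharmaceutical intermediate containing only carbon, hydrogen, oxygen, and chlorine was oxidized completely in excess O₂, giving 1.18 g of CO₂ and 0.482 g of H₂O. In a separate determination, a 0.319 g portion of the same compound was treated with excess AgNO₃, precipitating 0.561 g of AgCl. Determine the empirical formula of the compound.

mol C = 1.18 g CO₂ ÷ 44.009 g/mol = 0.02681 mol
mol H = 2 × 0.482 g H₂O ÷ 18.015 g/mol = 0.05351 mol
From the AgCl data: mol Cl per gram of compound = (0.561 ÷ 143.318) ÷ 0.319 = 0.01227 mol/g, so in the 2.18 g combustion sample mol Cl = 0.02675 mol
mass O = 2.18 − (0.3220 + 0.05394 + 0.9483) = 0.8557 g → mol O = 0.8557 ÷ 15.999 = 0.05349 mol
Divide by the smallest (0.02675 mol): C 1.002, H 2.000, Cl 1.000, O 1.999

CH2ClO2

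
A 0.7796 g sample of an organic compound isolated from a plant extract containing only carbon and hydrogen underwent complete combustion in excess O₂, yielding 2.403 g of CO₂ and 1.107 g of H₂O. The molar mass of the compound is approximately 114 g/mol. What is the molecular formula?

C8H18

mol C = 2.403 g CO₂ ÷ 44.009 g/mol = 0.054602 mol
mol H = 2 × 1.107 g H₂O ÷ 18.015 g/mol = 0.12290 mol
Divide by the smallest (0.054602 mol): C 1.000, H 2.251
Multiplying each by 4 gives whole numbers: C 4.00, H 9.00
Empirical formula: C4H9
Empirical-formula mass = 57.12 g/mol; 114 ÷ 57.12 ≈ 2, so the molecular formula is C8H18.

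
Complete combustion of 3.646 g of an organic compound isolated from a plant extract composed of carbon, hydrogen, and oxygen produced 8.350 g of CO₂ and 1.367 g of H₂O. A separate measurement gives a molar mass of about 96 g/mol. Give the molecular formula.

mol C = 8.350 g CO₂ ÷ 44.009 g/mol = 0.18973 mol
mol H = 2 × 1.367 g H₂O ÷ 18.015 g/mol = 0.15176 mol
mass O = 3.646 − (2.2789 + 0.15298) = 1.2141 g → mol O = 1.2141 ÷ 15.999 = 0.075888 mol
Divide by the smallest (0.075888 mol): C 2.500, H 2.000, O 1.000
Multiplying each by 2 gives whole numbers: C 5.00, H 4.00, O 2.00
Empirical formula: C5H4O2
Empirical-formula mass = 96.08 g/mol; 96 ÷ 96.08 ≈ 1, so the molecular formula is C5H4O2.

C5H4O2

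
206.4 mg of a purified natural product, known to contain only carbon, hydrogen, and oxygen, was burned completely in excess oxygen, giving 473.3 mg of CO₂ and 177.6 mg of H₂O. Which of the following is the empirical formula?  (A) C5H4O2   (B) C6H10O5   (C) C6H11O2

mol C = 0.4733 g CO₂ ÷ 44.009 g/mol = 0.010755 mol
mol H = 2 × 0.1776 g H₂O ÷ 18.015 g/mol = 0.019717 mol
mass O = 0.2064 − (0.12917 + 0.019875) = 0.057352 g → mol O = 0.057352 ÷ 15.999 = 0.0035847 mol
Divide by the smallest (0.0035847 mol): C 3.000, H 5.500, O 1.000
Multiplying each by 2 gives whole numbers: C 6.00, H 11.00, O 2.00

(C) C6H11O2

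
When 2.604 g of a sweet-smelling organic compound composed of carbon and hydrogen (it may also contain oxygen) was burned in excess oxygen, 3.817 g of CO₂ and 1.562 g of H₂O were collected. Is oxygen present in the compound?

mol C = 3.817 g CO₂ ÷ 44.009 g/mol = 0.086732 mol
mol H = 2 × 1.562 g H₂O ÷ 18.015 g/mol = 0.17341 mol
C and H account for only 1.2165 g of the 2.604 g sample; the remaining 1.3875 g must be oxygen.

yes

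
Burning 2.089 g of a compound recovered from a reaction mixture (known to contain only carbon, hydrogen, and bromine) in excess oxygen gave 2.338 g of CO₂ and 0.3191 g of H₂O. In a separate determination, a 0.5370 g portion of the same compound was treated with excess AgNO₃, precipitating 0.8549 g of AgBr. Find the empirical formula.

mol C = 2.338 g CO₂ ÷ 44.009 g/mol = 0.053125 mol
mol H = 2 × 0.3191 g H₂O ÷ 18.015 g/mol = 0.035426 mol
From the AgBr data: mol Br per gram of compound = (0.8549 ÷ 187.772) ÷ 0.5370 = 0.0084783 mol/g, so in the 2.089 g combustion sample mol Br = 0.017711 mol
Divide by the smallest (0.017711 mol): C 3.000, H 2.000, Br 1.000

C3H2Br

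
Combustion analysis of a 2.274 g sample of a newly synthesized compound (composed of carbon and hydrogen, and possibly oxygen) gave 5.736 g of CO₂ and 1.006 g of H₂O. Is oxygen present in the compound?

mol C = 5.736 g CO₂ ÷ 44.009 g/mol = 0.13034 mol
mol H = 2 × 1.006 g H₂O ÷ 18.015 g/mol = 0.11168 mol
C and H account for only 1.6781 g of the 2.274 g sample; the remaining 0.59594 g must be oxygen.

yes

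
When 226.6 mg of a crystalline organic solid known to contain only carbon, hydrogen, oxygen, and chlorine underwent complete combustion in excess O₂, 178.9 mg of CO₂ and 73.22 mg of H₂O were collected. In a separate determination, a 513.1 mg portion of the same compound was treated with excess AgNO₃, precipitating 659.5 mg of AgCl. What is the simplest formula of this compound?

mol C = 0.1789 g CO₂ ÷ 44.009 g/mol = 0.0040651 mol
mol H = 2 × 0.07322 g H₂O ÷ 18.015 g/mol = 0.0081288 mol
From the AgCl data: mol Cl per gram of compound = (0.6595 ÷ 143.318) ÷ 0.5131 = 0.0089683 mol/g, so in the 0.2266 g combustion sample mol Cl = 0.0020322 mol
mass O = 0.2266 − (0.048826 + 0.0081938 + 0.072042) = 0.097538 g → mol O = 0.097538 ÷ 15.999 = 0.0060965 mol
Divide by the smallest (0.0020322 mol): C 2.000, H 4.000, Cl 1.000, O 3.000

C2H4ClO3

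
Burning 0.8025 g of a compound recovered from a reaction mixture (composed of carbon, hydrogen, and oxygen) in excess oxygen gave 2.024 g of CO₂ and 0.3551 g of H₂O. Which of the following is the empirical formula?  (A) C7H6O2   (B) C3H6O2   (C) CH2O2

mol C = 2.024 g CO₂ ÷ 44.009 g/mol = 0.045991 mol
mol H = 2 × 0.3551 g H₂O ÷ 18.015 g/mol = 0.039423 mol
mass O = 0.8025 − (0.55239 + 0.039738) = 0.21037 g → mol O = 0.21037 ÷ 15.999 = 0.013149 mol
Divide by the smallest (0.013149 mol): C 3.498, H 2.998, O 1.000
Multiplying each by 2 gives whole numbers: C 7.00, H 6.00, O 2.00

(A) C7H6O2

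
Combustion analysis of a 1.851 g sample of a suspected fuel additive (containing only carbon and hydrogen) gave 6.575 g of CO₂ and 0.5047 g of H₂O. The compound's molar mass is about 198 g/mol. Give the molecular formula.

mol C = 6.575 g CO₂ ÷ 44.009 g/mol = 0.14940 mol
mol H = 2 × 0.5047 g H₂O ÷ 18.015 g/mol = 0.056031 mol
Divide by the smallest (0.056031 mol): C 2.666, H 1.000
Multiplying each by 3 gives whole numbers: C 8.00, H 3.00
Empirical formula: C8H3
Empirical-formula mass = 99.11 g/mol; 198 ÷ 99.11 ≈ 2, so the molecular formula is C16H6.

C16H6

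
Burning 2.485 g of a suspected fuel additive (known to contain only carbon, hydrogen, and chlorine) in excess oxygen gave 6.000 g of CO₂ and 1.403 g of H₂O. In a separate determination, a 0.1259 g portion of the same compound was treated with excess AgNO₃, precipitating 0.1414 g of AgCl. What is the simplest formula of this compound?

mol C = 6.000 g CO₂ ÷ 44.009 g/mol = 0.13634 mol
mol H = 2 × 1.403 g H₂O ÷ 18.015 g/mol = 0.15576 mol
From the AgCl data: mol Cl per gram of compound = (0.1414 ÷ 143.318) ÷ 0.1259 = 0.0078365 mol/g, so in the 2.485 g combustion sample mol Cl = 0.019474 mol
Divide by the smallest (0.019474 mol): C 7.001, H 7.998, Cl 1.000

C7H8Cl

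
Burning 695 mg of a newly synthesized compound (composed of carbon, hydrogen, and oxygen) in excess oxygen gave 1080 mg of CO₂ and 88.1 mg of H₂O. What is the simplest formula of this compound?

mol C = 1.08 g CO₂ ÷ 44.009 g/mol = 0.02454 mol
mol H = 2 × 0.0881 g H₂O ÷ 18.015 g/mol = 0.009781 mol
mass O = 0.695 − (0.2948 + 0.009859) = 0.3904 g → mol O = 0.3904 ÷ 15.999 = 0.02440 mol
Divide by the smallest (0.009781 mol): C 2.509, H 1.000, O 2.495
Multiplying each by 2 gives whole numbers: C 5.02, H 2.00, O 4.99

C5H2O5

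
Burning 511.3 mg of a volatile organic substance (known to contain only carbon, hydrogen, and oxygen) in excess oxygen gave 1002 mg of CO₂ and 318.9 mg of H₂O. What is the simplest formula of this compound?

C9H14O5

mol C = 1.002 g CO₂ ÷ 44.009 g/mol = 0.022768 mol
mol H = 2 × 0.3189 g H₂O ÷ 18.015 g/mol = 0.035404 mol
mass O = 0.5113 − (0.27347 + 0.035687) = 0.20215 g → mol O = 0.20215 ÷ 15.999 = 0.012635 mol
Divide by the smallest (0.012635 mol): C 1.802, H 2.802, O 1.000
Multiplying each by 5 gives whole numbers: C 9.01, H 14.01, O 5.00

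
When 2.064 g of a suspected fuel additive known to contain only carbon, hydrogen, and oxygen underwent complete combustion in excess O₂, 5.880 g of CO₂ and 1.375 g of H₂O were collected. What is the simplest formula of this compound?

C7H8O

mol C = 5.880 g CO₂ ÷ 44.009 g/mol = 0.13361 mol
mol H = 2 × 1.375 g H₂O ÷ 18.015 g/mol = 0.15265 mol
mass O = 2.064 − (1.6048 + 0.15387) = 0.30535 g → mol O = 0.30535 ÷ 15.999 = 0.019086 mol
Divide by the smallest (0.019086 mol): C 7.001, H 7.998, O 1.000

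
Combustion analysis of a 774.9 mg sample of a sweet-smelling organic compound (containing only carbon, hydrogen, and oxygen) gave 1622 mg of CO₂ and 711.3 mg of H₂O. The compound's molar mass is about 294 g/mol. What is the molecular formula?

C14H30O6

mol C = 1.622 g CO₂ ÷ 44.009 g/mol = 0.036856 mol
mol H = 2 × 0.7113 g H₂O ÷ 18.015 g/mol = 0.078968 mol
mass O = 0.7749 − (0.44268 + 0.079599) = 0.25262 g → mol O = 0.25262 ÷ 15.999 = 0.015790 mol
Divide by the smallest (0.015790 mol): C 2.334, H 5.001, O 1.000
Multiplying each by 3 gives whole numbers: C 7.00, H 15.00, O 3.00
Empirical formula: C7H15O3
Empirical-formula mass = 147.19 g/mol; 294 ÷ 147.19 ≈ 2, so the molecular formula is C14H30O6.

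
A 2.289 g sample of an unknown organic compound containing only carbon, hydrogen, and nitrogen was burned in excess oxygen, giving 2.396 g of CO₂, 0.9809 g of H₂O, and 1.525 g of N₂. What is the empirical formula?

mol C = 2.396 g CO₂ ÷ 44.009 g/mol = 0.054443 mol
mol H = 2 × 0.9809 g H₂O ÷ 18.015 g/mol = 0.10890 mol
mol N = 2 × 1.525 g N₂ ÷ 28.014 g/mol = 0.10887 mol
Divide by the smallest (0.054443 mol): C 1.000, H 2.000, N 2.000

CH2N2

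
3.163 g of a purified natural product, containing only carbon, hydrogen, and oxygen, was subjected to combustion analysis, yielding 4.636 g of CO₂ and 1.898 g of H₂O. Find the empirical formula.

mol C = 4.636 g CO₂ ÷ 44.009 g/mol = 0.10534 mol
mol H = 2 × 1.898 g H₂O ÷ 18.015 g/mol = 0.21071 mol
mass O = 3.163 − (1.2653 + 0.21240) = 1.6853 g → mol O = 1.6853 ÷ 15.999 = 0.10534 mol
Divide by the smallest (0.10534 mol): C 1.000, H 2.000, O 1.000

CH2O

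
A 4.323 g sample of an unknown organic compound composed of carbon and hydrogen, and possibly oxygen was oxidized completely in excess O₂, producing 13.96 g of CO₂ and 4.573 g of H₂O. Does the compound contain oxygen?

mol C = 13.96 g CO₂ ÷ 44.009 g/mol = 0.31721 mol
mol H = 2 × 4.573 g H₂O ÷ 18.015 g/mol = 0.50769 mol
C and H together account for 4.3217 g — essentially the entire 4.323 g sample — so the compound contains no oxygen.

no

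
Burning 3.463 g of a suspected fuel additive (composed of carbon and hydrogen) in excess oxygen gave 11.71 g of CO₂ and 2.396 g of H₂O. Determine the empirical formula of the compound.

CH

mol C = 11.71 g CO₂ ÷ 44.009 g/mol = 0.26608 mol
mol H = 2 × 2.396 g H₂O ÷ 18.015 g/mol = 0.26600 mol
Divide by the smallest (0.26600 mol): C 1.000, H 1.000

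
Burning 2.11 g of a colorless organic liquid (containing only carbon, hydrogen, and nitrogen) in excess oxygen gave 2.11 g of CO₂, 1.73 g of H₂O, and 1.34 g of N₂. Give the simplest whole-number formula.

mol C = 2.11 g CO₂ ÷ 44.009 g/mol = 0.04794 mol
mol H = 2 × 1.73 g H₂O ÷ 18.015 g/mol = 0.1921 mol
mol N = 2 × 1.34 g N₂ ÷ 28.014 g/mol = 0.09567 mol
Divide by the smallest (0.04794 mol): C 1.000, H 4.006, N 1.995

CH4N2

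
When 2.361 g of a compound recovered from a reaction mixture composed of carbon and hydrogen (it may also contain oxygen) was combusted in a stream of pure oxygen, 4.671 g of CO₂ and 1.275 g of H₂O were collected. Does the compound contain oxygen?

mol C = 4.671 g CO₂ ÷ 44.009 g/mol = 0.10614 mol
mol H = 2 × 1.275 g H₂O ÷ 18.015 g/mol = 0.14155 mol
C and H account for only 1.4175 g of the 2.361 g sample; the remaining 0.94350 g must be oxygen.

yes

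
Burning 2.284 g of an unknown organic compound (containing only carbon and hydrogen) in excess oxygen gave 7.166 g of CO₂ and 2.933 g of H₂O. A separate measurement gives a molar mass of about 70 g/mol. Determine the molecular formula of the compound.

C5H10

mol C = 7.166 g CO₂ ÷ 44.009 g/mol = 0.16283 mol
mol H = 2 × 2.933 g H₂O ÷ 18.015 g/mol = 0.32562 mol
Divide by the smallest (0.16283 mol): C 1.000, H 2.000
Empirical formula: CH2
Empirical-formula mass = 14.03 g/mol; 70 ÷ 14.03 ≈ 5, so the molecular formula is C5H10.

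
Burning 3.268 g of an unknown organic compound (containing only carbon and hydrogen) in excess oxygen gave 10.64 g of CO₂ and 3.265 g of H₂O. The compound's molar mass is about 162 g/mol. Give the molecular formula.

mol C = 10.64 g CO₂ ÷ 44.009 g/mol = 0.24177 mol
mol H = 2 × 3.265 g H₂O ÷ 18.015 g/mol = 0.36248 mol
Divide by the smallest (0.24177 mol): C 1.000, H 1.499
Multiplying each by 2 gives whole numbers: C 2.00, H 3.00
Empirical formula: C2H3
Empirical-formula mass = 27.05 g/mol; 162 ÷ 27.05 ≈ 6, so the molecular formula is C12H18.

C12H18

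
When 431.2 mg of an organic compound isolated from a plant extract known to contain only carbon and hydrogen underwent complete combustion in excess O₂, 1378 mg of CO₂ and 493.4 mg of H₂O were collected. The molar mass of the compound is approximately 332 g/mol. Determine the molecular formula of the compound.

C24H42

mol C = 1.378 g CO₂ ÷ 44.009 g/mol = 0.031312 mol
mol H = 2 × 0.4934 g H₂O ÷ 18.015 g/mol = 0.054777 mol
Divide by the smallest (0.031312 mol): C 1.000, H 1.749
Multiplying each by 4 gives whole numbers: C 4.00, H 7.00
Empirical formula: C4H7
Empirical-formula mass = 55.10 g/mol; 332 ÷ 55.10 ≈ 6, so the molecular formula is C24H42.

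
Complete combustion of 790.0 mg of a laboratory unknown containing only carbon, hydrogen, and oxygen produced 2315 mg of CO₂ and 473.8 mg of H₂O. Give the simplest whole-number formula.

C8H8O

mol C = 2.315 g CO₂ ÷ 44.009 g/mol = 0.052603 mol
mol H = 2 × 0.4738 g H₂O ÷ 18.015 g/mol = 0.052601 mol
mass O = 0.7900 − (0.63181 + 0.053021) = 0.10517 g → mol O = 0.10517 ÷ 15.999 = 0.0065733 mol
Divide by the smallest (0.0065733 mol): C 8.003, H 8.002, O 1.000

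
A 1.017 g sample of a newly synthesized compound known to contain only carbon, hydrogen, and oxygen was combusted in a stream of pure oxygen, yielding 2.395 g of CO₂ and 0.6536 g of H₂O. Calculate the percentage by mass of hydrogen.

mol C = 2.395 g CO₂ ÷ 44.009 g/mol = 0.054421 mol
mol H = 2 × 0.6536 g H₂O ÷ 18.015 g/mol = 0.072562 mol
mass O = 1.017 − (0.65365 + 0.073142) = 0.29021 g → mol O = 0.29021 ÷ 15.999 = 0.018139 mol
mass % H = 0.073142 g ÷ 1.017 g × 100%

7.19%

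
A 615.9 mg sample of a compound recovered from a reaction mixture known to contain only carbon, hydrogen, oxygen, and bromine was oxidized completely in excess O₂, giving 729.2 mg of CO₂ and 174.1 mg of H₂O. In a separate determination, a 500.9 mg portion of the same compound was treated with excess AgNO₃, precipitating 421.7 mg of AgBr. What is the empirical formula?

C6H7BrO4

mol C = 0.7292 g CO₂ ÷ 44.009 g/mol = 0.016569 mol
mol H = 2 × 0.1741 g H₂O ÷ 18.015 g/mol = 0.019328 mol
From the AgBr data: mol Br per gram of compound = (0.4217 ÷ 187.772) ÷ 0.5009 = 0.0044835 mol/g, so in the 0.6159 g combustion sample mol Br = 0.0027614 mol
mass O = 0.6159 − (0.19901 + 0.019483 + 0.22065) = 0.17675 g → mol O = 0.17675 ÷ 15.999 = 0.011048 mol
Divide by the smallest (0.0027614 mol): C 6.000, H 6.999, Br 1.000, O 4.001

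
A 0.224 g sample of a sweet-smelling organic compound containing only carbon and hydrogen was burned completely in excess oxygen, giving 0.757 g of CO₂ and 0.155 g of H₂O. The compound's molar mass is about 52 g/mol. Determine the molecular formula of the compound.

mol C = 0.757 g CO₂ ÷ 44.009 g/mol = 0.01720 mol
mol H = 2 × 0.155 g H₂O ÷ 18.015 g/mol = 0.01721 mol
Divide by the smallest (0.01720 mol): C 1.000, H 1.000
Empirical formula: CH
Empirical-formula mass = 13.02 g/mol; 52 ÷ 13.02 ≈ 4, so the molecular formula is C4H4.

C4H4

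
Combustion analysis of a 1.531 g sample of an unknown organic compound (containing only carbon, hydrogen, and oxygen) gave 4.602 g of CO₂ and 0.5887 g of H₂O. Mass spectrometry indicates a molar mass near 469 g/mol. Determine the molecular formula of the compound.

mol C = 4.602 g CO₂ ÷ 44.009 g/mol = 0.10457 mol
mol H = 2 × 0.5887 g H₂O ÷ 18.015 g/mol = 0.065357 mol
mass O = 1.531 − (1.2560 + 0.065880) = 0.20914 g → mol O = 0.20914 ÷ 15.999 = 0.013072 mol
Divide by the smallest (0.013072 mol): C 8.000, H 5.000, O 1.000
Empirical formula: C8H5O
Empirical-formula mass = 117.13 g/mol; 469 ÷ 117.13 ≈ 4, so the molecular formula is C32H20O4.

C32H20O4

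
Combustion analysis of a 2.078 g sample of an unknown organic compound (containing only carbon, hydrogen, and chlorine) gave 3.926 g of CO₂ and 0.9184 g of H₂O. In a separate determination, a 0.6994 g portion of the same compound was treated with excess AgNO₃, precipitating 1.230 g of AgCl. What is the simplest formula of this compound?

mol C = 3.926 g CO₂ ÷ 44.009 g/mol = 0.089209 mol
mol H = 2 × 0.9184 g H₂O ÷ 18.015 g/mol = 0.10196 mol
From the AgCl data: mol Cl per gram of compound = (1.230 ÷ 143.318) ÷ 0.6994 = 0.012271 mol/g, so in the 2.078 g combustion sample mol Cl = 0.025499 mol
Divide by the smallest (0.025499 mol): C 3.499, H 3.999, Cl 1.000
Multiplying each by 2 gives whole numbers: C 7.00, H 8.00, Cl 2.00

C7H8Cl2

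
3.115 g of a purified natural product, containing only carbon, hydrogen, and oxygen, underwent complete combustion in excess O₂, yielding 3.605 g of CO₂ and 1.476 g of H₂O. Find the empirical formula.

C2H4O3

mol C = 3.605 g CO₂ ÷ 44.009 g/mol = 0.081915 mol
mol H = 2 × 1.476 g H₂O ÷ 18.015 g/mol = 0.16386 mol
mass O = 3.115 − (0.98388 + 0.16517) = 1.9659 g → mol O = 1.9659 ÷ 15.999 = 0.12288 mol
Divide by the smallest (0.081915 mol): C 1.000, H 2.000, O 1.500
Multiplying each by 2 gives whole numbers: C 2.00, H 4.00, O 3.00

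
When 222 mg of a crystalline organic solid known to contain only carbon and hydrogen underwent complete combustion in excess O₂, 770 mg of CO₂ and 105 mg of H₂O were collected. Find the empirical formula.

mol C = 0.770 g CO₂ ÷ 44.009 g/mol = 0.01750 mol
mol H = 2 × 0.105 g H₂O ÷ 18.015 g/mol = 0.01166 mol
Divide by the smallest (0.01166 mol): C 1.501, H 1.000
Multiplying each by 2 gives whole numbers: C 3.00, H 2.00

C3H2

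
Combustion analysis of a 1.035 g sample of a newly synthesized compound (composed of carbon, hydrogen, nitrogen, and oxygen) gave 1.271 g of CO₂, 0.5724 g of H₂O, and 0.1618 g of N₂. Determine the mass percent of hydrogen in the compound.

mol C = 1.271 g CO₂ ÷ 44.009 g/mol = 0.028880 mol
mol H = 2 × 0.5724 g H₂O ÷ 18.015 g/mol = 0.063547 mol
mol N = 2 × 0.1618 g N₂ ÷ 28.014 g/mol = 0.011551 mol
mass O = 1.035 − (0.34688 + 0.064055 + 0.16180) = 0.46226 g → mol O = 0.46226 ÷ 15.999 = 0.028893 mol
mass % H = 0.064055 g ÷ 1.035 g × 100%

6.19%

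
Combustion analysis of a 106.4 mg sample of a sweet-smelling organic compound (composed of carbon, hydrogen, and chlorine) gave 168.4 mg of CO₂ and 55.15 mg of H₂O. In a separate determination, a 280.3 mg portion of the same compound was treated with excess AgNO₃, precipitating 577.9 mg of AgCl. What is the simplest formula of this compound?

C5H8Cl2

mol C = 0.1684 g CO₂ ÷ 44.009 g/mol = 0.0038265 mol
mol H = 2 × 0.05515 g H₂O ÷ 18.015 g/mol = 0.0061227 mol
From the AgCl data: mol Cl per gram of compound = (0.5779 ÷ 143.318) ÷ 0.2803 = 0.014386 mol/g, so in the 0.1064 g combustion sample mol Cl = 0.0015306 mol
Divide by the smallest (0.0015306 mol): C 2.500, H 4.000, Cl 1.000
Multiplying each by 2 gives whole numbers: C 5.00, H 8.00, Cl 2.00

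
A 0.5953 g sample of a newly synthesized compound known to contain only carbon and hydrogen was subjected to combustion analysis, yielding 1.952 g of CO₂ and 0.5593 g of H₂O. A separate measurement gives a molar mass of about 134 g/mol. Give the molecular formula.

mol C = 1.952 g CO₂ ÷ 44.009 g/mol = 0.044355 mol
mol H = 2 × 0.5593 g H₂O ÷ 18.015 g/mol = 0.062093 mol
Divide by the smallest (0.044355 mol): C 1.000, H 1.400
Multiplying each by 5 gives whole numbers: C 5.00, H 7.00
Empirical formula: C5H7
Empirical-formula mass = 67.11 g/mol; 134 ÷ 67.11 ≈ 2, so the molecular formula is C10H14.

C10H14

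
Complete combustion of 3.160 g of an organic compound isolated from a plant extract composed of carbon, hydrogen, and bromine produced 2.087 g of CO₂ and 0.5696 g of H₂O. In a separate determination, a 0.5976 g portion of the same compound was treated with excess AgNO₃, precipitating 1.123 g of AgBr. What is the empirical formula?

C3H4Br2

mol C = 2.087 g CO₂ ÷ 44.009 g/mol = 0.047422 mol
mol H = 2 × 0.5696 g H₂O ÷ 18.015 g/mol = 0.063236 mol
From the AgBr data: mol Br per gram of compound = (1.123 ÷ 187.772) ÷ 0.5976 = 0.010008 mol/g, so in the 3.160 g combustion sample mol Br = 0.031625 mol
Divide by the smallest (0.031625 mol): C 1.500, H 2.000, Br 1.000
Multiplying each by 2 gives whole numbers: C 3.00, H 4.00, Br 2.00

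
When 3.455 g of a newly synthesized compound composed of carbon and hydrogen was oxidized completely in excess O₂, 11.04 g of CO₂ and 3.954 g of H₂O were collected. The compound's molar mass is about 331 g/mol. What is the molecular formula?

C24H42

mol C = 11.04 g CO₂ ÷ 44.009 g/mol = 0.25086 mol
mol H = 2 × 3.954 g H₂O ÷ 18.015 g/mol = 0.43897 mol
Divide by the smallest (0.25086 mol): C 1.000, H 1.750
Multiplying each by 4 gives whole numbers: C 4.00, H 7.00
Empirical formula: C4H7
Empirical-formula mass = 55.10 g/mol; 331 ÷ 55.10 ≈ 6, so the molecular formula is C24H42.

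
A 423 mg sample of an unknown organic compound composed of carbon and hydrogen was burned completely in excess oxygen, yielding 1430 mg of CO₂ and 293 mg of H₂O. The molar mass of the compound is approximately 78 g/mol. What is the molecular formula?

C6H6

mol C = 1.43 g CO₂ ÷ 44.009 g/mol = 0.03249 mol
mol H = 2 × 0.293 g H₂O ÷ 18.015 g/mol = 0.03253 mol
Divide by the smallest (0.03249 mol): C 1.000, H 1.001
Empirical formula: CH
Empirical-formula mass = 13.02 g/mol; 78 ÷ 13.02 ≈ 6, so the molecular formula is C6H6.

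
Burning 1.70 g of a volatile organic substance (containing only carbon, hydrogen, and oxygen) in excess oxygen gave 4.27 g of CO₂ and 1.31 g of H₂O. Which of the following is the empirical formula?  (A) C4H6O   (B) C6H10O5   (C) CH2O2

(A) C4H6O

mol C = 4.27 g CO₂ ÷ 44.009 g/mol = 0.09703 mol
mol H = 2 × 1.31 g H₂O ÷ 18.015 g/mol = 0.1454 mol
mass O = 1.70 − (1.165 + 0.1466) = 0.3880 g → mol O = 0.3880 ÷ 15.999 = 0.02425 mol
Divide by the smallest (0.02425 mol): C 4.001, H 5.996, O 1.000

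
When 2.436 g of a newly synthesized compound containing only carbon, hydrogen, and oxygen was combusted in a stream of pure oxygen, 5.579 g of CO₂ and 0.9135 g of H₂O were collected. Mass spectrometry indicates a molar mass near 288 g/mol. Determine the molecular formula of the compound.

C15H12O6

mol C = 5.579 g CO₂ ÷ 44.009 g/mol = 0.12677 mol
mol H = 2 × 0.9135 g H₂O ÷ 18.015 g/mol = 0.10142 mol
mass O = 2.436 − (1.5226 + 0.10223) = 0.81114 g → mol O = 0.81114 ÷ 15.999 = 0.050700 mol
Divide by the smallest (0.050700 mol): C 2.500, H 2.000, O 1.000
Multiplying each by 2 gives whole numbers: C 5.00, H 4.00, O 2.00
Empirical formula: C5H4O2
Empirical-formula mass = 96.08 g/mol; 288 ÷ 96.08 ≈ 3, so the molecular formula is C15H12O6.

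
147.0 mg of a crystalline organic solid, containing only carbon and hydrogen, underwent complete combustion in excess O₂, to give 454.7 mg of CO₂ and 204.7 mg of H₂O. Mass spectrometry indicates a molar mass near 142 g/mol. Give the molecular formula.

mol C = 0.4547 g CO₂ ÷ 44.009 g/mol = 0.010332 mol
mol H = 2 × 0.2047 g H₂O ÷ 18.015 g/mol = 0.022726 mol
Divide by the smallest (0.010332 mol): C 1.000, H 2.200
Multiplying each by 5 gives whole numbers: C 5.00, H 11.00
Empirical formula: C5H11
Empirical-formula mass = 71.14 g/mol; 142 ÷ 71.14 ≈ 2, so the molecular formula is C10H22.

C10H22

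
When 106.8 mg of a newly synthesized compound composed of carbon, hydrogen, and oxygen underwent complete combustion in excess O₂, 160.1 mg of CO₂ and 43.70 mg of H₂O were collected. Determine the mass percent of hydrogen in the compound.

mol C = 0.1601 g CO₂ ÷ 44.009 g/mol = 0.0036379 mol
mol H = 2 × 0.04370 g H₂O ÷ 18.015 g/mol = 0.0048515 mol
mass O = 0.1068 − (0.043695 + 0.0048903) = 0.058215 g → mol O = 0.058215 ÷ 15.999 = 0.0036387 mol
mass % H = 0.0048903 g ÷ 0.1068 g × 100%

4.58%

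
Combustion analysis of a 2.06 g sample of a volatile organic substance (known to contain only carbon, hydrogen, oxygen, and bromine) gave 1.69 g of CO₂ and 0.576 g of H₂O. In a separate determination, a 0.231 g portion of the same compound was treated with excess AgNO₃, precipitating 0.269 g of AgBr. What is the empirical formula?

C6H10Br2O5

mol C = 1.69 g CO₂ ÷ 44.009 g/mol = 0.03840 mol
mol H = 2 × 0.576 g H₂O ÷ 18.015 g/mol = 0.06395 mol
From the AgBr data: mol Br per gram of compound = (0.269 ÷ 187.772) ÷ 0.231 = 0.006202 mol/g, so in the 2.06 g combustion sample mol Br = 0.01278 mol
mass O = 2.06 − (0.4612 + 0.06446 + 1.021) = 0.5135 g → mol O = 0.5135 ÷ 15.999 = 0.03210 mol
Divide by the smallest (0.01278 mol): C 3.006, H 5.005, Br 1.000, O 2.512
Multiplying each by 2 gives whole numbers: C 6.01, H 10.01, Br 2.00, O 5.02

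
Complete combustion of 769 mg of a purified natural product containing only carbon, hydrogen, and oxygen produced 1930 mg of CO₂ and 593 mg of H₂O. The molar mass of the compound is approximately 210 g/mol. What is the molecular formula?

mol C = 1.93 g CO₂ ÷ 44.009 g/mol = 0.04385 mol
mol H = 2 × 0.593 g H₂O ÷ 18.015 g/mol = 0.06583 mol
mass O = 0.769 − (0.5267 + 0.06636) = 0.1759 g → mol O = 0.1759 ÷ 15.999 = 0.01099 mol
Divide by the smallest (0.01099 mol): C 3.989, H 5.988, O 1.000
Empirical formula: C4H6O
Empirical-formula mass = 70.09 g/mol; 210 ÷ 70.09 ≈ 3, so the molecular formula is C12H18O3.

C12H18O3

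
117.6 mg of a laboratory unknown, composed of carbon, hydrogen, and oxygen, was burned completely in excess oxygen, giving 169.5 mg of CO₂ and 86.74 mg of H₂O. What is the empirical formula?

C2H5O2

mol C = 0.1695 g CO₂ ÷ 44.009 g/mol = 0.0038515 mol
mol H = 2 × 0.08674 g H₂O ÷ 18.015 g/mol = 0.0096298 mol
mass O = 0.1176 − (0.046260 + 0.0097068) = 0.061633 g → mol O = 0.061633 ÷ 15.999 = 0.0038523 mol
Divide by the smallest (0.0038515 mol): C 1.000, H 2.500, O 1.000
Multiplying each by 2 gives whole numbers: C 2.00, H 5.00, O 2.00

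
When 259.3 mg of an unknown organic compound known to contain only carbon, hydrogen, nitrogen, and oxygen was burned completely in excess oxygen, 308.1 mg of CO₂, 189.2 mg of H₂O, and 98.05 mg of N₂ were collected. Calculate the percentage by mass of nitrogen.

37.81%

mol C = 0.3081 g CO₂ ÷ 44.009 g/mol = 0.0070008 mol
mol H = 2 × 0.1892 g H₂O ÷ 18.015 g/mol = 0.021005 mol
mol N = 2 × 0.09805 g N₂ ÷ 28.014 g/mol = 0.0070001 mol
mass O = 0.2593 − (0.084087 + 0.021173 + 0.098050) = 0.055990 g → mol O = 0.055990 ÷ 15.999 = 0.0034996 mol
mass % N = 0.098050 g ÷ 0.2593 g × 100%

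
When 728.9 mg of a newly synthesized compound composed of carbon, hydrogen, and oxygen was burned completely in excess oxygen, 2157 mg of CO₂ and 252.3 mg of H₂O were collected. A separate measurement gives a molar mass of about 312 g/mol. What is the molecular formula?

mol C = 2.157 g CO₂ ÷ 44.009 g/mol = 0.049013 mol
mol H = 2 × 0.2523 g H₂O ÷ 18.015 g/mol = 0.028010 mol
mass O = 0.7289 − (0.58869 + 0.028234) = 0.11197 g → mol O = 0.11197 ÷ 15.999 = 0.0069988 mol
Divide by the smallest (0.0069988 mol): C 7.003, H 4.002, O 1.000
Empirical formula: C7H4O
Empirical-formula mass = 104.11 g/mol; 312 ÷ 104.11 ≈ 3, so the molecular formula is C21H12O3.

C21H12O3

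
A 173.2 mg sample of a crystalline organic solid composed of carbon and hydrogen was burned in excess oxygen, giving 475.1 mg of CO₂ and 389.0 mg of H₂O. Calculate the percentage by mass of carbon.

mol C = 0.4751 g CO₂ ÷ 44.009 g/mol = 0.010796 mol
mol H = 2 × 0.3890 g H₂O ÷ 18.015 g/mol = 0.043186 mol
mass % C = 0.12966 g ÷ 0.1732 g × 100%

74.86%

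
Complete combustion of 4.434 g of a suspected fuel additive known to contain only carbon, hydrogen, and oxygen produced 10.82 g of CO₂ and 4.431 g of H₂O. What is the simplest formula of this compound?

mol C = 10.82 g CO₂ ÷ 44.009 g/mol = 0.24586 mol
mol H = 2 × 4.431 g H₂O ÷ 18.015 g/mol = 0.49192 mol
mass O = 4.434 − (2.9530 + 0.49586) = 0.98513 g → mol O = 0.98513 ÷ 15.999 = 0.061575 mol
Divide by the smallest (0.061575 mol): C 3.993, H 7.989, O 1.000

C4H8O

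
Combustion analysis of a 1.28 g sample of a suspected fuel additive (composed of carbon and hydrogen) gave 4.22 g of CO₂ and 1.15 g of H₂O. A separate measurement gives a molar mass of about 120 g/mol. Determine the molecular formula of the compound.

C9H12

mol C = 4.22 g CO₂ ÷ 44.009 g/mol = 0.09589 mol
mol H = 2 × 1.15 g H₂O ÷ 18.015 g/mol = 0.1277 mol
Divide by the smallest (0.09589 mol): C 1.000, H 1.331
Multiplying each by 3 gives whole numbers: C 3.00, H 3.99
Empirical formula: C3H4
Empirical-formula mass = 40.06 g/mol; 120 ÷ 40.06 ≈ 3, so the molecular formula is C9H12.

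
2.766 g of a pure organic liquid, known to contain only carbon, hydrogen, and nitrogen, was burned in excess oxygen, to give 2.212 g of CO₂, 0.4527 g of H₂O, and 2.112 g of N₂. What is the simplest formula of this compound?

CHN3

mol C = 2.212 g CO₂ ÷ 44.009 g/mol = 0.050262 mol
mol H = 2 × 0.4527 g H₂O ÷ 18.015 g/mol = 0.050258 mol
mol N = 2 × 2.112 g N₂ ÷ 28.014 g/mol = 0.15078 mol
Divide by the smallest (0.050258 mol): C 1.000, H 1.000, N 3.000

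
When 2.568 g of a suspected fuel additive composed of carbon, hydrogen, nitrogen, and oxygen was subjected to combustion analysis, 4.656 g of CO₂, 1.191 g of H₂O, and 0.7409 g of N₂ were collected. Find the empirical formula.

mol C = 4.656 g CO₂ ÷ 44.009 g/mol = 0.10580 mol
mol H = 2 × 1.191 g H₂O ÷ 18.015 g/mol = 0.13222 mol
mol N = 2 × 0.7409 g N₂ ÷ 28.014 g/mol = 0.052895 mol
mass O = 2.568 − (1.2707 + 0.13328 + 0.74090) = 0.42310 g → mol O = 0.42310 ÷ 15.999 = 0.026445 mol
Divide by the smallest (0.026445 mol): C 4.001, H 5.000, N 2.000, O 1.000

C4H5N2O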